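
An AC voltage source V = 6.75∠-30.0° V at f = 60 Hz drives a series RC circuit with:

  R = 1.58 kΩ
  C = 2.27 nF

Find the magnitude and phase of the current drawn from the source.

Step 1 — Angular frequency: ω = 2π·f = 2π·60 = 377 rad/s.
Step 2 — Component impedances:
  R: Z = R = 1580 Ω
  C: Z = 1/(jωC) = -j/(ω·C) = 0 - j1.169e+06 Ω
Step 3 — Series combination: Z_total = R + C = 1580 - j1.169e+06 Ω = 1.169e+06∠-89.9° Ω.
Step 4 — Source phasor: V = 6.75∠-30.0° V = 5.846 - j3.375 V.
Step 5 — Ohm's law: I = V / Z_total = (5.846 - j3.375) / (1580 - j1.169e+06) = 2.895e-06 + j4.999e-06 A.
Step 6 — Convert to polar: |I| = 5.776e-06 A, ∠I = 59.9°.

I = 5.776e-06∠59.9° A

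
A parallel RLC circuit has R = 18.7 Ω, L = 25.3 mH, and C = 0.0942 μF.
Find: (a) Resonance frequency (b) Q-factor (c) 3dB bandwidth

Step 1 — Resonance: ω₀ = 1/√(LC) = 1/√(0.0253·9.42e-08) = 2.048e+04 rad/s.
Step 2 — f₀ = ω₀/(2π) = 3260 Hz.
Step 3 — Parallel Q: Q = R/(ω₀L) = 18.7/(2.048e+04·0.0253) = 0.03608.
Step 4 — Bandwidth: Δω = ω₀/Q = 5.677e+05 rad/s; BW = Δω/(2π) = 9.035e+04 Hz.

(a) f₀ = 3260 Hz  (b) Q = 0.03608  (c) BW = 9.035e+04 Hz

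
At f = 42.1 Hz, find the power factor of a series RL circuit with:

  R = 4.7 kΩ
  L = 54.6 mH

Step 1 — Angular frequency: ω = 2π·f = 2π·42.1 = 264.5 rad/s.
Step 2 — Component impedances:
  R: Z = R = 4700 Ω
  L: Z = jωL = j·264.5·0.0546 = 0 + j14.44 Ω
Step 3 — Series combination: Z_total = R + L = 4700 + j14.44 Ω = 4700∠0.2° Ω.
Step 4 — Power factor: PF = cos(φ) = Re(Z)/|Z| = 4700/4700 = 1.
Step 5 — Type: Im(Z) = 14.44 ⇒ lagging (phase φ = 0.2°).

PF = 1 (lagging, φ = 0.2°)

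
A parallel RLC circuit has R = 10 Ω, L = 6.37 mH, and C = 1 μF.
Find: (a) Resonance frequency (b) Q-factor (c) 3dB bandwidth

Step 1 — Resonance: ω₀ = 1/√(LC) = 1/√(0.00637·1e-06) = 1.253e+04 rad/s.
Step 2 — f₀ = ω₀/(2π) = 1994 Hz.
Step 3 — Parallel Q: Q = R/(ω₀L) = 10/(1.253e+04·0.00637) = 0.1253.
Step 4 — Bandwidth: Δω = ω₀/Q = 1e+05 rad/s; BW = Δω/(2π) = 1.592e+04 Hz.

(a) f₀ = 1994 Hz  (b) Q = 0.1253  (c) BW = 1.592e+04 Hz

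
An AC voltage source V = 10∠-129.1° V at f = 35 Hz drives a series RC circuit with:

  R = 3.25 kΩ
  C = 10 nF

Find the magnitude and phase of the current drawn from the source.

Step 1 — Angular frequency: ω = 2π·f = 2π·35 = 219.9 rad/s.
Step 2 — Component impedances:
  R: Z = R = 3250 Ω
  C: Z = 1/(jωC) = -j/(ω·C) = 0 - j4.547e+05 Ω
Step 3 — Series combination: Z_total = R + C = 3250 - j4.547e+05 Ω = 4.547e+05∠-89.6° Ω.
Step 4 — Source phasor: V = 10∠-129.1° V = -6.307 - j7.76 V.
Step 5 — Ohm's law: I = V / Z_total = (-6.307 - j7.76) / (3250 - j4.547e+05) = 1.697e-05 - j1.399e-05 A.
Step 6 — Convert to polar: |I| = 2.199e-05 A, ∠I = -39.5°.

I = 2.199e-05∠-39.5° A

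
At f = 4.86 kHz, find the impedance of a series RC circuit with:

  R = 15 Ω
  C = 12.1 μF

Step 1 — Angular frequency: ω = 2π·f = 2π·4860 = 3.054e+04 rad/s.
Step 2 — Component impedances:
  R: Z = R = 15 Ω
  C: Z = 1/(jωC) = -j/(ω·C) = 0 - j2.706 Ω
Step 3 — Series combination: Z_total = R + C = 15 - j2.706 Ω = 15.24∠-10.2° Ω.

Z = 15 - j2.706 Ω = 15.24∠-10.2° Ω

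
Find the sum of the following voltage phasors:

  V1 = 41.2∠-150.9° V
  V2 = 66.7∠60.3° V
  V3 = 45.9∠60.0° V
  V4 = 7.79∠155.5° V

Step 1 — Convert each phasor to rectangular form:
  V1 = 41.2·(cos(-150.9°) + j·sin(-150.9°)) = -36 - j20.04 V
  V2 = 66.7·(cos(60.3°) + j·sin(60.3°)) = 33.05 + j57.94 V
  V3 = 45.9·(cos(60.0°) + j·sin(60.0°)) = 22.95 + j39.75 V
  V4 = 7.79·(cos(155.5°) + j·sin(155.5°)) = -7.089 + j3.23 V
Step 2 — Sum components: V_total = 12.91 + j80.88 V.
Step 3 — Convert to polar: |V_total| = 81.91 V, ∠V_total = 80.9°.

V_total = 81.91∠80.9° V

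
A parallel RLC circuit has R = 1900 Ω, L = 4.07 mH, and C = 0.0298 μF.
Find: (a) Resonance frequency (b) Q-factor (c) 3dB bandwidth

Step 1 — Resonance: ω₀ = 1/√(LC) = 1/√(0.00407·2.98e-08) = 9.08e+04 rad/s.
Step 2 — f₀ = ω₀/(2π) = 1.445e+04 Hz.
Step 3 — Parallel Q: Q = R/(ω₀L) = 1900/(9.08e+04·0.00407) = 5.141.
Step 4 — Bandwidth: Δω = ω₀/Q = 1.766e+04 rad/s; BW = Δω/(2π) = 2811 Hz.

(a) f₀ = 1.445e+04 Hz  (b) Q = 5.141  (c) BW = 2811 Hz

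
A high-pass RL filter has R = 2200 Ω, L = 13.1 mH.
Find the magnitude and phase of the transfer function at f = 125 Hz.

Step 1 — Angular frequency: ω = 2π·125 = 785.4 rad/s.
Step 2 — Transfer function: H(jω) = jωL/(R + jωL).
Step 3 — Numerator jωL = j·10.29; denominator R + jωL = 2200 + j10.29.
Step 4 — H = 2.187e-05 + j0.004677.
Step 5 — Magnitude: |H| = 0.004677 (-46.6 dB); phase: φ = 89.7°.

|H| = 0.004677 (-46.6 dB), φ = 89.7°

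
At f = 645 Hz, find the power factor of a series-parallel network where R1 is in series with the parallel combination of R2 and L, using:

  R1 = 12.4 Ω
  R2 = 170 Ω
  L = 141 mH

Step 1 — Angular frequency: ω = 2π·f = 2π·645 = 4053 rad/s.
Step 2 — Component impedances:
  R1: Z = R = 12.4 Ω
  R2: Z = R = 170 Ω
  L: Z = jωL = j·4053·0.141 = 0 + j571.4 Ω
Step 3 — Parallel branch: R2 || L = 1/(1/R2 + 1/L) = 156.2 + j46.46 Ω.
Step 4 — Series with R1: Z_total = R1 + (R2 || L) = 168.6 + j46.46 Ω = 174.9∠15.4° Ω.
Step 5 — Power factor: PF = cos(φ) = Re(Z)/|Z| = 168.58/174.86 = 0.9641.
Step 6 — Type: Im(Z) = 46.46 ⇒ lagging (phase φ = 15.4°).

PF = 0.9641 (lagging, φ = 15.4°)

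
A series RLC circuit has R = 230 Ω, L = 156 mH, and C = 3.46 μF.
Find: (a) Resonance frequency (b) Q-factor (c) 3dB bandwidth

Step 1 — Resonance condition Im(Z)=0 gives ω₀ = 1/√(LC).
Step 2 — ω₀ = 1/√(0.156·3.46e-06) = 1361 rad/s.
Step 3 — f₀ = ω₀/(2π) = 216.6 Hz.
Step 4 — Series Q: Q = ω₀L/R = 1361·0.156/230 = 0.9232.
Step 5 — 3dB bandwidth: Δω = ω₀/Q = 1474 rad/s; BW = Δω/(2π) = 234.7 Hz.

(a) f₀ = 216.6 Hz  (b) Q = 0.9232  (c) BW = 234.7 Hz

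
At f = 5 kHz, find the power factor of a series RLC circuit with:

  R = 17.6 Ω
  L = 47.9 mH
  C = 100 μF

Step 1 — Angular frequency: ω = 2π·f = 2π·5000 = 3.142e+04 rad/s.
Step 2 — Component impedances:
  R: Z = R = 17.6 Ω
  L: Z = jωL = j·3.142e+04·0.0479 = 0 + j1505 Ω
  C: Z = 1/(jωC) = -j/(ω·C) = 0 - j0.3183 Ω
Step 3 — Series combination: Z_total = R + L + C = 17.6 + j1505 Ω = 1505∠89.3° Ω.
Step 4 — Power factor: PF = cos(φ) = Re(Z)/|Z| = 17.6/1504.6 = 0.0117.
Step 5 — Type: Im(Z) = 1505 ⇒ lagging (phase φ = 89.3°).

PF = 0.0117 (lagging, φ = 89.3°)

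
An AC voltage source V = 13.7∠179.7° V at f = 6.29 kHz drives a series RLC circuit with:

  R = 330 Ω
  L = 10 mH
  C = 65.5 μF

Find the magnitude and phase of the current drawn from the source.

Step 1 — Angular frequency: ω = 2π·f = 2π·6290 = 3.952e+04 rad/s.
Step 2 — Component impedances:
  R: Z = R = 330 Ω
  L: Z = jωL = j·3.952e+04·0.01 = 0 + j395.2 Ω
  C: Z = 1/(jωC) = -j/(ω·C) = 0 - j0.3863 Ω
Step 3 — Series combination: Z_total = R + L + C = 330 + j394.8 Ω = 514.6∠50.1° Ω.
Step 4 — Source phasor: V = 13.7∠179.7° V = -13.7 + j0.07173 V.
Step 5 — Ohm's law: I = V / Z_total = (-13.7 + j0.07173) / (330 + j394.8) = -0.01697 + j0.02052 A.
Step 6 — Convert to polar: |I| = 0.02662 A, ∠I = 129.6°.

I = 0.02662∠129.6° A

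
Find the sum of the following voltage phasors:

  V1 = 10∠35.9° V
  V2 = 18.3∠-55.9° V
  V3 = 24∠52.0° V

Step 1 — Convert each phasor to rectangular form:
  V1 = 10·(cos(35.9°) + j·sin(35.9°)) = 8.1 + j5.864 V
  V2 = 18.3·(cos(-55.9°) + j·sin(-55.9°)) = 10.26 - j15.15 V
  V3 = 24·(cos(52.0°) + j·sin(52.0°)) = 14.78 + j18.91 V
Step 2 — Sum components: V_total = 33.14 + j9.622 V.
Step 3 — Convert to polar: |V_total| = 34.5 V, ∠V_total = 16.2°.

V_total = 34.5∠16.2° V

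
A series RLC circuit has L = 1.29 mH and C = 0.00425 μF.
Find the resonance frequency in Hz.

Step 1 — Resonance condition Im(Z)=0 gives ω₀ = 1/√(LC).
Step 2 — ω₀ = 1/√(0.00129·4.25e-09) = 4.271e+05 rad/s.
Step 3 — f₀ = ω₀/(2π) = 6.797e+04 Hz.

f₀ = 6.797e+04 Hz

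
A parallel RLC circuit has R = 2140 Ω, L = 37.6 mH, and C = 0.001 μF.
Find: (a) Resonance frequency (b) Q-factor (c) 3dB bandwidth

Step 1 — Resonance: ω₀ = 1/√(LC) = 1/√(0.0376·1e-09) = 1.631e+05 rad/s.
Step 2 — f₀ = ω₀/(2π) = 2.596e+04 Hz.
Step 3 — Parallel Q: Q = R/(ω₀L) = 2140/(1.631e+05·0.0376) = 0.349.
Step 4 — Bandwidth: Δω = ω₀/Q = 4.673e+05 rad/s; BW = Δω/(2π) = 7.437e+04 Hz.

(a) f₀ = 2.596e+04 Hz  (b) Q = 0.349  (c) BW = 7.437e+04 Hz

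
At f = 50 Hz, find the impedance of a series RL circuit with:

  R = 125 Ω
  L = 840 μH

Step 1 — Angular frequency: ω = 2π·f = 2π·50 = 314.2 rad/s.
Step 2 — Component impedances:
  R: Z = R = 125 Ω
  L: Z = jωL = j·314.2·0.00084 = 0 + j0.2639 Ω
Step 3 — Series combination: Z_total = R + L = 125 + j0.2639 Ω = 125∠0.1° Ω.

Z = 125 + j0.2639 Ω = 125∠0.1° Ω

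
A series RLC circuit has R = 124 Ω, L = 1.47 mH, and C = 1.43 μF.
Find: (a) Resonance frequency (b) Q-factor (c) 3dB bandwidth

Step 1 — Resonance condition Im(Z)=0 gives ω₀ = 1/√(LC).
Step 2 — ω₀ = 1/√(0.00147·1.43e-06) = 2.181e+04 rad/s.
Step 3 — f₀ = ω₀/(2π) = 3471 Hz.
Step 4 — Series Q: Q = ω₀L/R = 2.181e+04·0.00147/124 = 0.2586.
Step 5 — 3dB bandwidth: Δω = ω₀/Q = 8.435e+04 rad/s; BW = Δω/(2π) = 1.343e+04 Hz.

(a) f₀ = 3471 Hz  (b) Q = 0.2586  (c) BW = 1.343e+04 Hz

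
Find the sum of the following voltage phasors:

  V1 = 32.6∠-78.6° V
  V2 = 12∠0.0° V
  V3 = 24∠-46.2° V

Step 1 — Convert each phasor to rectangular form:
  V1 = 32.6·(cos(-78.6°) + j·sin(-78.6°)) = 6.444 - j31.96 V
  V2 = 12·(cos(0.0°) + j·sin(0.0°)) = 12 V
  V3 = 24·(cos(-46.2°) + j·sin(-46.2°)) = 16.61 - j17.32 V
Step 2 — Sum components: V_total = 35.06 - j49.28 V.
Step 3 — Convert to polar: |V_total| = 60.48 V, ∠V_total = -54.6°.

V_total = 60.48∠-54.6° V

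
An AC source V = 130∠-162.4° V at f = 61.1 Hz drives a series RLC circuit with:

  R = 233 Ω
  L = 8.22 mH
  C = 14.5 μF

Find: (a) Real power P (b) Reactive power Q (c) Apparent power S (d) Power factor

Step 1 — Angular frequency: ω = 2π·f = 2π·61.1 = 383.9 rad/s.
Step 2 — Component impedances:
  R: Z = R = 233 Ω
  L: Z = jωL = j·383.9·0.00822 = 0 + j3.156 Ω
  C: Z = 1/(jωC) = -j/(ω·C) = 0 - j179.6 Ω
Step 3 — Series combination: Z_total = R + L + C = 233 - j176.5 Ω = 292.3∠-37.1° Ω.
Step 4 — Source phasor: V = 130∠-162.4° V = -123.9 - j39.31 V.
Step 5 — Current: I = V / Z = -0.2567 - j0.3632 A = 0.4448∠-125.3° A.
Step 6 — Complex power: S = V·I* = 46.09 - j34.91 VA.
Step 7 — Real power: P = Re(S) = 46.09 W.
Step 8 — Reactive power: Q = Im(S) = -34.91 VAR.
Step 9 — Apparent power: |S| = 57.82 VA.
Step 10 — Power factor: PF = P/|S| = 0.7971 (leading).

(a) P = 46.09 W  (b) Q = -34.91 VAR  (c) S = 57.82 VA  (d) PF = 0.7971 (leading)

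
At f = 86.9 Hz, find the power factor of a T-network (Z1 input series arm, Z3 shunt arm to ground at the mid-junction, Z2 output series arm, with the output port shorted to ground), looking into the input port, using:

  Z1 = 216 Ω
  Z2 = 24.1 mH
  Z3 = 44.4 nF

Step 1 — Angular frequency: ω = 2π·f = 2π·86.9 = 546 rad/s.
Step 2 — Component impedances:
  Z1: Z = R = 216 Ω
  Z2: Z = jωL = j·546·0.0241 = 0 + j13.16 Ω
  Z3: Z = 1/(jωC) = -j/(ω·C) = 0 - j4.125e+04 Ω
Step 3 — With the output port shorted to ground, the output series arm Z2 runs from the junction to ground; the shunt arm Z3 also runs from the junction to ground. They appear in parallel: Z3 || Z2 = 0 + j13.16 Ω.
Step 4 — Series with input arm Z1: Z_in = Z1 + (Z3 || Z2) = 216 + j13.16 Ω = 216.4∠3.5° Ω.
Step 5 — Power factor: PF = cos(φ) = Re(Z)/|Z| = 216/216.401 = 0.9981.
Step 6 — Type: Im(Z) = 13.16 ⇒ lagging (phase φ = 3.5°).

PF = 0.9981 (lagging, φ = 3.5°)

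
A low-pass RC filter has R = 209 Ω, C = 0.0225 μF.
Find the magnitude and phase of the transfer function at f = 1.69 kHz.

Step 1 — Angular frequency: ω = 2π·1690 = 1.062e+04 rad/s.
Step 2 — Transfer function: H(jω) = 1/(1 + jωRC).
Step 3 — Denominator: 1 + jωRC = 1 + j·1.062e+04·209·2.25e-08 = 1 + j0.04993.
Step 4 — H = 0.9975 - j0.04981.
Step 5 — Magnitude: |H| = 0.9988 (-0.0 dB); phase: φ = -2.9°.

|H| = 0.9988 (-0.0 dB), φ = -2.9°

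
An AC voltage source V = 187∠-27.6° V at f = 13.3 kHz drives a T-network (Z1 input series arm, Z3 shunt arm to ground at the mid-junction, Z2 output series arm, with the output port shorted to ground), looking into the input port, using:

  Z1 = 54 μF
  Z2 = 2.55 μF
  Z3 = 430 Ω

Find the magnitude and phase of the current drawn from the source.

Step 1 — Angular frequency: ω = 2π·f = 2π·1.33e+04 = 8.357e+04 rad/s.
Step 2 — Component impedances:
  Z1: Z = 1/(jωC) = -j/(ω·C) = 0 - j0.2216 Ω
  Z2: Z = 1/(jωC) = -j/(ω·C) = 0 - j4.693 Ω
  Z3: Z = R = 430 Ω
Step 3 — With the output port shorted to ground, the output series arm Z2 runs from the junction to ground; the shunt arm Z3 also runs from the junction to ground. They appear in parallel: Z3 || Z2 = 0.05121 - j4.692 Ω.
Step 4 — Series with input arm Z1: Z_in = Z1 + (Z3 || Z2) = 0.05121 - j4.914 Ω = 4.914∠-89.4° Ω.
Step 5 — Source phasor: V = 187∠-27.6° V = 165.7 - j86.64 V.
Step 6 — Ohm's law: I = V / Z_total = (165.7 - j86.64) / (0.05121 - j4.914) = 17.98 + j33.54 A.
Step 7 — Convert to polar: |I| = 38.05 A, ∠I = 61.8°.

I = 38.05∠61.8° A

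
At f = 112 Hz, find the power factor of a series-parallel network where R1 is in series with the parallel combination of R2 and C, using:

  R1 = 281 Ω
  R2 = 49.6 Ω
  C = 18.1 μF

Step 1 — Angular frequency: ω = 2π·f = 2π·112 = 703.7 rad/s.
Step 2 — Component impedances:
  R1: Z = R = 281 Ω
  R2: Z = R = 49.6 Ω
  C: Z = 1/(jωC) = -j/(ω·C) = 0 - j78.51 Ω
Step 3 — Parallel branch: R2 || C = 1/(1/R2 + 1/C) = 35.45 - j22.4 Ω.
Step 4 — Series with R1: Z_total = R1 + (R2 || C) = 316.5 - j22.4 Ω = 317.2∠-4.0° Ω.
Step 5 — Power factor: PF = cos(φ) = Re(Z)/|Z| = 316.45/317.24 = 0.9975.
Step 6 — Type: Im(Z) = -22.4 ⇒ leading (phase φ = -4.0°).

PF = 0.9975 (leading, φ = -4.0°)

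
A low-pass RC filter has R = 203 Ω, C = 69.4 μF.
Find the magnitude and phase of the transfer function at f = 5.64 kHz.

Step 1 — Angular frequency: ω = 2π·5640 = 3.544e+04 rad/s.
Step 2 — Transfer function: H(jω) = 1/(1 + jωRC).
Step 3 — Denominator: 1 + jωRC = 1 + j·3.544e+04·203·6.94e-05 = 1 + j499.2.
Step 4 — H = 4.012e-06 - j0.002003.
Step 5 — Magnitude: |H| = 0.002003 (-54.0 dB); phase: φ = -89.9°.

|H| = 0.002003 (-54.0 dB), φ = -89.9°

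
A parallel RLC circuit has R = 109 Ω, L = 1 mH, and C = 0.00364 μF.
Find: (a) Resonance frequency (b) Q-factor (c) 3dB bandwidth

Step 1 — Resonance: ω₀ = 1/√(LC) = 1/√(0.001·3.64e-09) = 5.241e+05 rad/s.
Step 2 — f₀ = ω₀/(2π) = 8.342e+04 Hz.
Step 3 — Parallel Q: Q = R/(ω₀L) = 109/(5.241e+05·0.001) = 0.208.
Step 4 — Bandwidth: Δω = ω₀/Q = 2.52e+06 rad/s; BW = Δω/(2π) = 4.011e+05 Hz.

(a) f₀ = 8.342e+04 Hz  (b) Q = 0.208  (c) BW = 4.011e+05 Hz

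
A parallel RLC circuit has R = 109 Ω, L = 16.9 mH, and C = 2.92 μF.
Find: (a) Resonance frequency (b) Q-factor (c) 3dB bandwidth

Step 1 — Resonance: ω₀ = 1/√(LC) = 1/√(0.0169·2.92e-06) = 4502 rad/s.
Step 2 — f₀ = ω₀/(2π) = 716.4 Hz.
Step 3 — Parallel Q: Q = R/(ω₀L) = 109/(4502·0.0169) = 1.433.
Step 4 — Bandwidth: Δω = ω₀/Q = 3142 rad/s; BW = Δω/(2π) = 500 Hz.

(a) f₀ = 716.4 Hz  (b) Q = 1.433  (c) BW = 500 Hz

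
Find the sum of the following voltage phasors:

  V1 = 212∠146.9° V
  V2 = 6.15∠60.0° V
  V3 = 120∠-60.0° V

Step 1 — Convert each phasor to rectangular form:
  V1 = 212·(cos(146.9°) + j·sin(146.9°)) = -177.6 + j115.8 V
  V2 = 6.15·(cos(60.0°) + j·sin(60.0°)) = 3.075 + j5.326 V
  V3 = 120·(cos(-60.0°) + j·sin(-60.0°)) = 60 - j103.9 V
Step 2 — Sum components: V_total = -114.5 + j17.18 V.
Step 3 — Convert to polar: |V_total| = 115.8 V, ∠V_total = 171.5°.

V_total = 115.8∠171.5° V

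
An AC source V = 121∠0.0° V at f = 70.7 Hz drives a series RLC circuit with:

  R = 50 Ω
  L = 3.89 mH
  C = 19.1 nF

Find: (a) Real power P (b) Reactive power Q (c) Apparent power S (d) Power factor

Step 1 — Angular frequency: ω = 2π·f = 2π·70.7 = 444.2 rad/s.
Step 2 — Component impedances:
  R: Z = R = 50 Ω
  L: Z = jωL = j·444.2·0.00389 = 0 + j1.728 Ω
  C: Z = 1/(jωC) = -j/(ω·C) = 0 - j1.179e+05 Ω
Step 3 — Series combination: Z_total = R + L + C = 50 - j1.179e+05 Ω = 1.179e+05∠-90.0° Ω.
Step 4 — Source phasor: V = 121∠0.0° V = 121 V.
Step 5 — Current: I = V / Z = 4.355e-07 + j0.001027 A = 0.001027∠90.0° A.
Step 6 — Complex power: S = V·I* = 5.27e-05 - j0.1242 VA.
Step 7 — Real power: P = Re(S) = 5.27e-05 W.
Step 8 — Reactive power: Q = Im(S) = -0.1242 VAR.
Step 9 — Apparent power: |S| = 0.1242 VA.
Step 10 — Power factor: PF = P/|S| = 0.0004242 (leading).

(a) P = 5.27e-05 W  (b) Q = -0.1242 VAR  (c) S = 0.1242 VA  (d) PF = 0.0004242 (leading)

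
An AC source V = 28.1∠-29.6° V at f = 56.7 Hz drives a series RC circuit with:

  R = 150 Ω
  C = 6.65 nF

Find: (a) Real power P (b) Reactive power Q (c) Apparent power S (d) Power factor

Step 1 — Angular frequency: ω = 2π·f = 2π·56.7 = 356.3 rad/s.
Step 2 — Component impedances:
  R: Z = R = 150 Ω
  C: Z = 1/(jωC) = -j/(ω·C) = 0 - j4.221e+05 Ω
Step 3 — Series combination: Z_total = R + C = 150 - j4.221e+05 Ω = 4.221e+05∠-90.0° Ω.
Step 4 — Source phasor: V = 28.1∠-29.6° V = 24.43 - j13.88 V.
Step 5 — Current: I = V / Z = 3.29e-05 + j5.787e-05 A = 6.657e-05∠60.4° A.
Step 6 — Complex power: S = V·I* = 6.648e-07 - j0.001871 VA.
Step 7 — Real power: P = Re(S) = 6.648e-07 W.
Step 8 — Reactive power: Q = Im(S) = -0.001871 VAR.
Step 9 — Apparent power: |S| = 0.001871 VA.
Step 10 — Power factor: PF = P/|S| = 0.0003554 (leading).

(a) P = 6.648e-07 W  (b) Q = -0.001871 VAR  (c) S = 0.001871 VA  (d) PF = 0.0003554 (leading)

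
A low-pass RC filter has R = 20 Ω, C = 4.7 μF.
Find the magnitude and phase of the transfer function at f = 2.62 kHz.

Step 1 — Angular frequency: ω = 2π·2620 = 1.646e+04 rad/s.
Step 2 — Transfer function: H(jω) = 1/(1 + jωRC).
Step 3 — Denominator: 1 + jωRC = 1 + j·1.646e+04·20·4.7e-06 = 1 + j1.547.
Step 4 — H = 0.2946 - j0.4559.
Step 5 — Magnitude: |H| = 0.5428 (-5.3 dB); phase: φ = -57.1°.

|H| = 0.5428 (-5.3 dB), φ = -57.1°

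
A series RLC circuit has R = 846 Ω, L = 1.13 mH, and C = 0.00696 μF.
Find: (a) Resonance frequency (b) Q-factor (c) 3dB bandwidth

Step 1 — Resonance: ω₀ = 1/√(LC) = 1/√(0.00113·6.96e-09) = 3.566e+05 rad/s.
Step 2 — f₀ = ω₀/(2π) = 5.675e+04 Hz.
Step 3 — Series Q: Q = ω₀L/R = 3.566e+05·0.00113/846 = 0.4763.
Step 4 — Bandwidth: Δω = ω₀/Q = 7.487e+05 rad/s; BW = Δω/(2π) = 1.192e+05 Hz.

(a) f₀ = 5.675e+04 Hz  (b) Q = 0.4763  (c) BW = 1.192e+05 Hz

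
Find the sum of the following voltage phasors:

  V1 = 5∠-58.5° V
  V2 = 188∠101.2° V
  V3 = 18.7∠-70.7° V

Step 1 — Convert each phasor to rectangular form:
  V1 = 5·(cos(-58.5°) + j·sin(-58.5°)) = 2.612 - j4.263 V
  V2 = 188·(cos(101.2°) + j·sin(101.2°)) = -36.52 + j184.4 V
  V3 = 18.7·(cos(-70.7°) + j·sin(-70.7°)) = 6.181 - j17.65 V
Step 2 — Sum components: V_total = -27.72 + j162.5 V.
Step 3 — Convert to polar: |V_total| = 164.9 V, ∠V_total = 99.7°.

V_total = 164.9∠99.7° V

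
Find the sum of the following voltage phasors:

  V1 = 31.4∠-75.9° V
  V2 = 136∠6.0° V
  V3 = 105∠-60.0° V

Step 1 — Convert each phasor to rectangular form:
  V1 = 31.4·(cos(-75.9°) + j·sin(-75.9°)) = 7.65 - j30.45 V
  V2 = 136·(cos(6.0°) + j·sin(6.0°)) = 135.3 + j14.22 V
  V3 = 105·(cos(-60.0°) + j·sin(-60.0°)) = 52.5 - j90.93 V
Step 2 — Sum components: V_total = 195.4 - j107.2 V.
Step 3 — Convert to polar: |V_total| = 222.9 V, ∠V_total = -28.7°.

V_total = 222.9∠-28.7° V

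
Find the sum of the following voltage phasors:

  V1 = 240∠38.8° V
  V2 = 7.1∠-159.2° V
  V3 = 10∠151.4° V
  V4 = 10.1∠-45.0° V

Step 1 — Convert each phasor to rectangular form:
  V1 = 240·(cos(38.8°) + j·sin(38.8°)) = 187 + j150.4 V
  V2 = 7.1·(cos(-159.2°) + j·sin(-159.2°)) = -6.637 - j2.521 V
  V3 = 10·(cos(151.4°) + j·sin(151.4°)) = -8.78 + j4.787 V
  V4 = 10.1·(cos(-45.0°) + j·sin(-45.0°)) = 7.142 - j7.142 V
Step 2 — Sum components: V_total = 178.8 + j145.5 V.
Step 3 — Convert to polar: |V_total| = 230.5 V, ∠V_total = 39.1°.

V_total = 230.5∠39.1° V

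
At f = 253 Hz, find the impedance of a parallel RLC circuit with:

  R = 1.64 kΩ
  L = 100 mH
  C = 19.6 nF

Step 1 — Angular frequency: ω = 2π·f = 2π·253 = 1590 rad/s.
Step 2 — Component impedances:
  R: Z = R = 1640 Ω
  L: Z = jωL = j·1590·0.1 = 0 + j159 Ω
  C: Z = 1/(jωC) = -j/(ω·C) = 0 - j3.21e+04 Ω
Step 3 — Parallel combination: 1/Z_total = 1/R + 1/L + 1/C; Z_total = 15.42 + j158.3 Ω = 159∠84.4° Ω.

Z = 15.42 + j158.3 Ω = 159∠84.4° Ω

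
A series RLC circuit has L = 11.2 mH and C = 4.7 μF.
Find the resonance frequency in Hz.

Step 1 — Resonance condition Im(Z)=0 gives ω₀ = 1/√(LC).
Step 2 — ω₀ = 1/√(0.0112·4.7e-06) = 4359 rad/s.
Step 3 — f₀ = ω₀/(2π) = 693.7 Hz.

f₀ = 693.7 Hz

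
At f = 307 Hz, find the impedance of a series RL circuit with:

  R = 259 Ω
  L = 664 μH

Step 1 — Angular frequency: ω = 2π·f = 2π·307 = 1929 rad/s.
Step 2 — Component impedances:
  R: Z = R = 259 Ω
  L: Z = jωL = j·1929·0.000664 = 0 + j1.281 Ω
Step 3 — Series combination: Z_total = R + L = 259 + j1.281 Ω = 259∠0.3° Ω.

Z = 259 + j1.281 Ω = 259∠0.3° Ω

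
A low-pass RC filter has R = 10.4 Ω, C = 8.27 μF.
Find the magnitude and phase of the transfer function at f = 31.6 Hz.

Step 1 — Angular frequency: ω = 2π·31.6 = 198.5 rad/s.
Step 2 — Transfer function: H(jω) = 1/(1 + jωRC).
Step 3 — Denominator: 1 + jωRC = 1 + j·198.5·10.4·8.27e-06 = 1 + j0.01708.
Step 4 — H = 0.9997 - j0.01707.
Step 5 — Magnitude: |H| = 0.9999 (-0.0 dB); phase: φ = -1.0°.

|H| = 0.9999 (-0.0 dB), φ = -1.0°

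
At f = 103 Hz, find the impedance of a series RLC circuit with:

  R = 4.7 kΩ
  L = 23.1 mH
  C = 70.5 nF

Step 1 — Angular frequency: ω = 2π·f = 2π·103 = 647.2 rad/s.
Step 2 — Component impedances:
  R: Z = R = 4700 Ω
  L: Z = jωL = j·647.2·0.0231 = 0 + j14.95 Ω
  C: Z = 1/(jωC) = -j/(ω·C) = 0 - j2.192e+04 Ω
Step 3 — Series combination: Z_total = R + L + C = 4700 - j2.19e+04 Ω = 2.24e+04∠-77.9° Ω.

Z = 4700 - j2.19e+04 Ω = 2.24e+04∠-77.9° Ω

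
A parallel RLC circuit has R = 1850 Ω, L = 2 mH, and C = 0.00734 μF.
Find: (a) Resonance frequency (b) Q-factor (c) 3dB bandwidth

Step 1 — Resonance: ω₀ = 1/√(LC) = 1/√(0.002·7.34e-09) = 2.61e+05 rad/s.
Step 2 — f₀ = ω₀/(2π) = 4.154e+04 Hz.
Step 3 — Parallel Q: Q = R/(ω₀L) = 1850/(2.61e+05·0.002) = 3.544.
Step 4 — Bandwidth: Δω = ω₀/Q = 7.364e+04 rad/s; BW = Δω/(2π) = 1.172e+04 Hz.

(a) f₀ = 4.154e+04 Hz  (b) Q = 3.544  (c) BW = 1.172e+04 Hz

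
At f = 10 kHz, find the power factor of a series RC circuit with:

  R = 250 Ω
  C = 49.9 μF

Step 1 — Angular frequency: ω = 2π·f = 2π·1e+04 = 6.283e+04 rad/s.
Step 2 — Component impedances:
  R: Z = R = 250 Ω
  C: Z = 1/(jωC) = -j/(ω·C) = 0 - j0.3189 Ω
Step 3 — Series combination: Z_total = R + C = 250 - j0.3189 Ω = 250∠-0.1° Ω.
Step 4 — Power factor: PF = cos(φ) = Re(Z)/|Z| = 250/250 = 1.
Step 5 — Type: Im(Z) = -0.3189 ⇒ leading (phase φ = -0.1°).

PF = 1 (leading, φ = -0.1°)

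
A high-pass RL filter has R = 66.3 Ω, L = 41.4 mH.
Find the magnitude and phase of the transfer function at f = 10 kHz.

Step 1 — Angular frequency: ω = 2π·1e+04 = 6.283e+04 rad/s.
Step 2 — Transfer function: H(jω) = jωL/(R + jωL).
Step 3 — Numerator jωL = j·2601; denominator R + jωL = 66.3 + j2601.
Step 4 — H = 0.9994 + j0.02547.
Step 5 — Magnitude: |H| = 0.9997 (-0.0 dB); phase: φ = 1.5°.

|H| = 0.9997 (-0.0 dB), φ = 1.5°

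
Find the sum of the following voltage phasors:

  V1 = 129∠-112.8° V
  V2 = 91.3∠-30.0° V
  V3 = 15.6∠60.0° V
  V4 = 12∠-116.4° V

Step 1 — Convert each phasor to rectangular form:
  V1 = 129·(cos(-112.8°) + j·sin(-112.8°)) = -49.99 - j118.9 V
  V2 = 91.3·(cos(-30.0°) + j·sin(-30.0°)) = 79.07 - j45.65 V
  V3 = 15.6·(cos(60.0°) + j·sin(60.0°)) = 7.8 + j13.51 V
  V4 = 12·(cos(-116.4°) + j·sin(-116.4°)) = -5.336 - j10.75 V
Step 2 — Sum components: V_total = 31.54 - j161.8 V.
Step 3 — Convert to polar: |V_total| = 164.9 V, ∠V_total = -79.0°.

V_total = 164.9∠-79.0° V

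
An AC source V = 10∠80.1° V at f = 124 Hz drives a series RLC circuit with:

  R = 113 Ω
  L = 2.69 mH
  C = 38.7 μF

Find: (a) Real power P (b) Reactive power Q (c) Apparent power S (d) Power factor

Step 1 — Angular frequency: ω = 2π·f = 2π·124 = 779.1 rad/s.
Step 2 — Component impedances:
  R: Z = R = 113 Ω
  L: Z = jωL = j·779.1·0.00269 = 0 + j2.096 Ω
  C: Z = 1/(jωC) = -j/(ω·C) = 0 - j33.17 Ω
Step 3 — Series combination: Z_total = R + L + C = 113 - j31.07 Ω = 117.2∠-15.4° Ω.
Step 4 — Source phasor: V = 10∠80.1° V = 1.719 + j9.851 V.
Step 5 — Current: I = V / Z = -0.00814 + j0.08494 A = 0.08533∠95.5° A.
Step 6 — Complex power: S = V·I* = 0.8228 - j0.2262 VA.
Step 7 — Real power: P = Re(S) = 0.8228 W.
Step 8 — Reactive power: Q = Im(S) = -0.2262 VAR.
Step 9 — Apparent power: |S| = 0.8533 VA.
Step 10 — Power factor: PF = P/|S| = 0.9642 (leading).

(a) P = 0.8228 W  (b) Q = -0.2262 VAR  (c) S = 0.8533 VA  (d) PF = 0.9642 (leading)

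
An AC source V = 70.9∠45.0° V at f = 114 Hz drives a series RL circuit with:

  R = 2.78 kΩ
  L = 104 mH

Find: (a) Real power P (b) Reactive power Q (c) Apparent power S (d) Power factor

Step 1 — Angular frequency: ω = 2π·f = 2π·114 = 716.3 rad/s.
Step 2 — Component impedances:
  R: Z = R = 2780 Ω
  L: Z = jωL = j·716.3·0.104 = 0 + j74.49 Ω
Step 3 — Series combination: Z_total = R + L = 2780 + j74.49 Ω = 2781∠1.5° Ω.
Step 4 — Source phasor: V = 70.9∠45.0° V = 50.13 + j50.13 V.
Step 5 — Current: I = V / Z = 0.0185 + j0.01754 A = 0.02549∠43.5° A.
Step 6 — Complex power: S = V·I* = 1.807 + j0.04842 VA.
Step 7 — Real power: P = Re(S) = 1.807 W.
Step 8 — Reactive power: Q = Im(S) = 0.04842 VAR.
Step 9 — Apparent power: |S| = 1.808 VA.
Step 10 — Power factor: PF = P/|S| = 0.9996 (lagging).

(a) P = 1.807 W  (b) Q = 0.04842 VAR  (c) S = 1.808 VA  (d) PF = 0.9996 (lagging)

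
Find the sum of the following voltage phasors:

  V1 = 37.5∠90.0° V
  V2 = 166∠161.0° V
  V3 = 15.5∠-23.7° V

Step 1 — Convert each phasor to rectangular form:
  V1 = 37.5·(cos(90.0°) + j·sin(90.0°)) = 0 + j37.5 V
  V2 = 166·(cos(161.0°) + j·sin(161.0°)) = -157 + j54.04 V
  V3 = 15.5·(cos(-23.7°) + j·sin(-23.7°)) = 14.19 - j6.23 V
Step 2 — Sum components: V_total = -142.8 + j85.31 V.
Step 3 — Convert to polar: |V_total| = 166.3 V, ∠V_total = 149.1°.

V_total = 166.3∠149.1° V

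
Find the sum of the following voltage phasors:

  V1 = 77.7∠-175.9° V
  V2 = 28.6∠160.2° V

Step 1 — Convert each phasor to rectangular form:
  V1 = 77.7·(cos(-175.9°) + j·sin(-175.9°)) = -77.5 - j5.555 V
  V2 = 28.6·(cos(160.2°) + j·sin(160.2°)) = -26.91 + j9.688 V
Step 2 — Sum components: V_total = -104.4 + j4.133 V.
Step 3 — Convert to polar: |V_total| = 104.5 V, ∠V_total = 177.7°.

V_total = 104.5∠177.7° V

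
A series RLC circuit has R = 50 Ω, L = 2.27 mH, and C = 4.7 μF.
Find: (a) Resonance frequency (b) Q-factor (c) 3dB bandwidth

Step 1 — Resonance: ω₀ = 1/√(LC) = 1/√(0.00227·4.7e-06) = 9681 rad/s.
Step 2 — f₀ = ω₀/(2π) = 1541 Hz.
Step 3 — Series Q: Q = ω₀L/R = 9681·0.00227/50 = 0.4395.
Step 4 — Bandwidth: Δω = ω₀/Q = 2.203e+04 rad/s; BW = Δω/(2π) = 3506 Hz.

(a) f₀ = 1541 Hz  (b) Q = 0.4395  (c) BW = 3506 Hz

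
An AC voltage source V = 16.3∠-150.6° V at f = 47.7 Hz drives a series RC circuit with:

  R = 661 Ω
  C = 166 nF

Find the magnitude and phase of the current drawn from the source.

Step 1 — Angular frequency: ω = 2π·f = 2π·47.7 = 299.7 rad/s.
Step 2 — Component impedances:
  R: Z = R = 661 Ω
  C: Z = 1/(jωC) = -j/(ω·C) = 0 - j2.01e+04 Ω
Step 3 — Series combination: Z_total = R + C = 661 - j2.01e+04 Ω = 2.011e+04∠-88.1° Ω.
Step 4 — Source phasor: V = 16.3∠-150.6° V = -14.2 - j8.002 V.
Step 5 — Ohm's law: I = V / Z_total = (-14.2 - j8.002) / (661 - j2.01e+04) = 0.0003745 - j0.0007188 A.
Step 6 — Convert to polar: |I| = 0.0008105 A, ∠I = -62.5°.

I = 0.0008105∠-62.5° A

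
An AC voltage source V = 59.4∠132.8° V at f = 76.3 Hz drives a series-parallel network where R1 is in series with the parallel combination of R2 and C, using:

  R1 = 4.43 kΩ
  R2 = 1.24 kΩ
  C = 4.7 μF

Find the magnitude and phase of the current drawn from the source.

Step 1 — Angular frequency: ω = 2π·f = 2π·76.3 = 479.4 rad/s.
Step 2 — Component impedances:
  R1: Z = R = 4430 Ω
  R2: Z = R = 1240 Ω
  C: Z = 1/(jωC) = -j/(ω·C) = 0 - j443.8 Ω
Step 3 — Parallel branch: R2 || C = 1/(1/R2 + 1/C) = 140.8 - j393.4 Ω.
Step 4 — Series with R1: Z_total = R1 + (R2 || C) = 4571 - j393.4 Ω = 4588∠-4.9° Ω.
Step 5 — Source phasor: V = 59.4∠132.8° V = -40.36 + j43.58 V.
Step 6 — Ohm's law: I = V / Z_total = (-40.36 + j43.58) / (4571 - j393.4) = -0.009579 + j0.008711 A.
Step 7 — Convert to polar: |I| = 0.01295 A, ∠I = 137.7°.

I = 0.01295∠137.7° A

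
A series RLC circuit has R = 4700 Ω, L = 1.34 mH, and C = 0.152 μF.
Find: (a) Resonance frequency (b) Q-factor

Step 1 — Resonance condition Im(Z)=0 gives ω₀ = 1/√(LC).
Step 2 — ω₀ = 1/√(0.00134·1.52e-07) = 7.007e+04 rad/s.
Step 3 — f₀ = ω₀/(2π) = 1.115e+04 Hz.
Step 4 — Series Q: Q = ω₀L/R = 7.007e+04·0.00134/4700 = 0.01998.

(a) f₀ = 1.115e+04 Hz  (b) Q = 0.01998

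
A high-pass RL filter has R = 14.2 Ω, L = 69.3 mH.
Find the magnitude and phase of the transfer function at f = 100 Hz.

Step 1 — Angular frequency: ω = 2π·100 = 628.3 rad/s.
Step 2 — Transfer function: H(jω) = jωL/(R + jωL).
Step 3 — Numerator jωL = j·43.54; denominator R + jωL = 14.2 + j43.54.
Step 4 — H = 0.9039 + j0.2948.
Step 5 — Magnitude: |H| = 0.9507 (-0.4 dB); phase: φ = 18.1°.

|H| = 0.9507 (-0.4 dB), φ = 18.1°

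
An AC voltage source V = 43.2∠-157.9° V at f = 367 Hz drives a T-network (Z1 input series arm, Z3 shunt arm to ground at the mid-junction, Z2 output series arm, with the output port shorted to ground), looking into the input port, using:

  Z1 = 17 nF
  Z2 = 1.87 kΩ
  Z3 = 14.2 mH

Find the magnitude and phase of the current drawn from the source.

Step 1 — Angular frequency: ω = 2π·f = 2π·367 = 2306 rad/s.
Step 2 — Component impedances:
  Z1: Z = 1/(jωC) = -j/(ω·C) = 0 - j2.551e+04 Ω
  Z2: Z = R = 1870 Ω
  Z3: Z = jωL = j·2306·0.0142 = 0 + j32.74 Ω
Step 3 — With the output port shorted to ground, the output series arm Z2 runs from the junction to ground; the shunt arm Z3 also runs from the junction to ground. They appear in parallel: Z3 || Z2 = 0.5732 + j32.73 Ω.
Step 4 — Series with input arm Z1: Z_in = Z1 + (Z3 || Z2) = 0.5732 - j2.548e+04 Ω = 2.548e+04∠-90.0° Ω.
Step 5 — Source phasor: V = 43.2∠-157.9° V = -40.03 - j16.25 V.
Step 6 — Ohm's law: I = V / Z_total = (-40.03 - j16.25) / (0.5732 - j2.548e+04) = 0.0006379 - j0.001571 A.
Step 7 — Convert to polar: |I| = 0.001696 A, ∠I = -67.9°.

I = 0.001696∠-67.9° A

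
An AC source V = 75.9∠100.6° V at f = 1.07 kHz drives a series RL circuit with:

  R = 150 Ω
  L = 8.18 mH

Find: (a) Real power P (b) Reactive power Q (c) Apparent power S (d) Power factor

Step 1 — Angular frequency: ω = 2π·f = 2π·1070 = 6723 rad/s.
Step 2 — Component impedances:
  R: Z = R = 150 Ω
  L: Z = jωL = j·6723·0.00818 = 0 + j54.99 Ω
Step 3 — Series combination: Z_total = R + L = 150 + j54.99 Ω = 159.8∠20.1° Ω.
Step 4 — Source phasor: V = 75.9∠100.6° V = -13.96 + j74.6 V.
Step 5 — Current: I = V / Z = 0.07869 + j0.4685 A = 0.4751∠80.5° A.
Step 6 — Complex power: S = V·I* = 33.85 + j12.41 VA.
Step 7 — Real power: P = Re(S) = 33.85 W.
Step 8 — Reactive power: Q = Im(S) = 12.41 VAR.
Step 9 — Apparent power: |S| = 36.06 VA.
Step 10 — Power factor: PF = P/|S| = 0.9389 (lagging).

(a) P = 33.85 W  (b) Q = 12.41 VAR  (c) S = 36.06 VA  (d) PF = 0.9389 (lagging)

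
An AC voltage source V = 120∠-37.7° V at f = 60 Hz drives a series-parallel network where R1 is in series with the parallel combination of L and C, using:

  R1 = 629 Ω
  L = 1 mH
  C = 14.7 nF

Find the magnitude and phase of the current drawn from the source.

Step 1 — Angular frequency: ω = 2π·f = 2π·60 = 377 rad/s.
Step 2 — Component impedances:
  R1: Z = R = 629 Ω
  L: Z = jωL = j·377·0.001 = 0 + j0.377 Ω
  C: Z = 1/(jωC) = -j/(ω·C) = 0 - j1.804e+05 Ω
Step 3 — Parallel branch: L || C = 1/(1/L + 1/C) = 0 + j0.377 Ω.
Step 4 — Series with R1: Z_total = R1 + (L || C) = 629 + j0.377 Ω = 629∠0.0° Ω.
Step 5 — Source phasor: V = 120∠-37.7° V = 94.95 - j73.38 V.
Step 6 — Ohm's law: I = V / Z_total = (94.95 - j73.38) / (629 + j0.377) = 0.1509 - j0.1168 A.
Step 7 — Convert to polar: |I| = 0.1908 A, ∠I = -37.7°.

I = 0.1908∠-37.7° A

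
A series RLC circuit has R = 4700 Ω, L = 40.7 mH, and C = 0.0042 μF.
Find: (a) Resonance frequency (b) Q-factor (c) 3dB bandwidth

Step 1 — Resonance condition Im(Z)=0 gives ω₀ = 1/√(LC).
Step 2 — ω₀ = 1/√(0.0407·4.2e-09) = 7.649e+04 rad/s.
Step 3 — f₀ = ω₀/(2π) = 1.217e+04 Hz.
Step 4 — Series Q: Q = ω₀L/R = 7.649e+04·0.0407/4700 = 0.6623.
Step 5 — 3dB bandwidth: Δω = ω₀/Q = 1.155e+05 rad/s; BW = Δω/(2π) = 1.838e+04 Hz.

(a) f₀ = 1.217e+04 Hz  (b) Q = 0.6623  (c) BW = 1.838e+04 Hz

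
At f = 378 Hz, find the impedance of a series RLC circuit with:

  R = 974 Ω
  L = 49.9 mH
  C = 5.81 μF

Step 1 — Angular frequency: ω = 2π·f = 2π·378 = 2375 rad/s.
Step 2 — Component impedances:
  R: Z = R = 974 Ω
  L: Z = jωL = j·2375·0.0499 = 0 + j118.5 Ω
  C: Z = 1/(jωC) = -j/(ω·C) = 0 - j72.47 Ω
Step 3 — Series combination: Z_total = R + L + C = 974 + j46.05 Ω = 975.1∠2.7° Ω.

Z = 974 + j46.05 Ω = 975.1∠2.7° Ω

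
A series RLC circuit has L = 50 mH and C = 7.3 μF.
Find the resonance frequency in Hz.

Step 1 — Resonance condition Im(Z)=0 gives ω₀ = 1/√(LC).
Step 2 — ω₀ = 1/√(0.05·7.3e-06) = 1655 rad/s.
Step 3 — f₀ = ω₀/(2π) = 263.4 Hz.

f₀ = 263.4 Hz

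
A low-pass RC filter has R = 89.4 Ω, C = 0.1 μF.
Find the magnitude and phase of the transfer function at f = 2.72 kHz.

Step 1 — Angular frequency: ω = 2π·2720 = 1.709e+04 rad/s.
Step 2 — Transfer function: H(jω) = 1/(1 + jωRC).
Step 3 — Denominator: 1 + jωRC = 1 + j·1.709e+04·89.4·1e-07 = 1 + j0.1528.
Step 4 — H = 0.9772 - j0.1493.
Step 5 — Magnitude: |H| = 0.9885 (-0.1 dB); phase: φ = -8.7°.

|H| = 0.9885 (-0.1 dB), φ = -8.7°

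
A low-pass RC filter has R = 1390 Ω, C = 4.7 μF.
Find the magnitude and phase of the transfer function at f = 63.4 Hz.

Step 1 — Angular frequency: ω = 2π·63.4 = 398.4 rad/s.
Step 2 — Transfer function: H(jω) = 1/(1 + jωRC).
Step 3 — Denominator: 1 + jωRC = 1 + j·398.4·1390·4.7e-06 = 1 + j2.602.
Step 4 — H = 0.1287 - j0.3348.
Step 5 — Magnitude: |H| = 0.3587 (-8.9 dB); phase: φ = -69.0°.

|H| = 0.3587 (-8.9 dB), φ = -69.0°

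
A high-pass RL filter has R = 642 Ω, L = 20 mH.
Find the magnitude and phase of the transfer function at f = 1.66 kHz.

Step 1 — Angular frequency: ω = 2π·1660 = 1.043e+04 rad/s.
Step 2 — Transfer function: H(jω) = jωL/(R + jωL).
Step 3 — Numerator jωL = j·208.6; denominator R + jωL = 642 + j208.6.
Step 4 — H = 0.09549 + j0.2939.
Step 5 — Magnitude: |H| = 0.309 (-10.2 dB); phase: φ = 72.0°.

|H| = 0.309 (-10.2 dB), φ = 72.0°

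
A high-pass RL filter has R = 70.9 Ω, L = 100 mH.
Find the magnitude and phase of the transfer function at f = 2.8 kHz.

Step 1 — Angular frequency: ω = 2π·2800 = 1.759e+04 rad/s.
Step 2 — Transfer function: H(jω) = jωL/(R + jωL).
Step 3 — Numerator jωL = j·1759; denominator R + jωL = 70.9 + j1759.
Step 4 — H = 0.9984 + j0.04023.
Step 5 — Magnitude: |H| = 0.9992 (-0.0 dB); phase: φ = 2.3°.

|H| = 0.9992 (-0.0 dB), φ = 2.3°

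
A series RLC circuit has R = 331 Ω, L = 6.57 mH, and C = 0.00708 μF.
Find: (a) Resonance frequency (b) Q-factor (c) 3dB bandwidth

Step 1 — Resonance: ω₀ = 1/√(LC) = 1/√(0.00657·7.08e-09) = 1.466e+05 rad/s.
Step 2 — f₀ = ω₀/(2π) = 2.334e+04 Hz.
Step 3 — Series Q: Q = ω₀L/R = 1.466e+05·0.00657/331 = 2.91.
Step 4 — Bandwidth: Δω = ω₀/Q = 5.038e+04 rad/s; BW = Δω/(2π) = 8018 Hz.

(a) f₀ = 2.334e+04 Hz  (b) Q = 2.91  (c) BW = 8018 Hz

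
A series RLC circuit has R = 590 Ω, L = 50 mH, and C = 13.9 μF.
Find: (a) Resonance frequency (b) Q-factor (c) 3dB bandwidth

Step 1 — Resonance: ω₀ = 1/√(LC) = 1/√(0.05·1.39e-05) = 1200 rad/s.
Step 2 — f₀ = ω₀/(2π) = 190.9 Hz.
Step 3 — Series Q: Q = ω₀L/R = 1200·0.05/590 = 0.1017.
Step 4 — Bandwidth: Δω = ω₀/Q = 1.18e+04 rad/s; BW = Δω/(2π) = 1878 Hz.

(a) f₀ = 190.9 Hz  (b) Q = 0.1017  (c) BW = 1878 Hz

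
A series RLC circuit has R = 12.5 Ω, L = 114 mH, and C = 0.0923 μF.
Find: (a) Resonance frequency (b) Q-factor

Step 1 — Resonance condition Im(Z)=0 gives ω₀ = 1/√(LC).
Step 2 — ω₀ = 1/√(0.114·9.23e-08) = 9749 rad/s.
Step 3 — f₀ = ω₀/(2π) = 1552 Hz.
Step 4 — Series Q: Q = ω₀L/R = 9749·0.114/12.5 = 88.91.

(a) f₀ = 1552 Hz  (b) Q = 88.91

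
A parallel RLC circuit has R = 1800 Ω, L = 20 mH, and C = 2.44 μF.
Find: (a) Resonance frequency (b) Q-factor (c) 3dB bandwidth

Step 1 — Resonance: ω₀ = 1/√(LC) = 1/√(0.02·2.44e-06) = 4527 rad/s.
Step 2 — f₀ = ω₀/(2π) = 720.5 Hz.
Step 3 — Parallel Q: Q = R/(ω₀L) = 1800/(4527·0.02) = 19.88.
Step 4 — Bandwidth: Δω = ω₀/Q = 227.7 rad/s; BW = Δω/(2π) = 36.24 Hz.

(a) f₀ = 720.5 Hz  (b) Q = 19.88  (c) BW = 36.24 Hz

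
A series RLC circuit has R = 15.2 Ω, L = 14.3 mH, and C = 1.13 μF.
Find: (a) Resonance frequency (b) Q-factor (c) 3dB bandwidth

Step 1 — Resonance: ω₀ = 1/√(LC) = 1/√(0.0143·1.13e-06) = 7867 rad/s.
Step 2 — f₀ = ω₀/(2π) = 1252 Hz.
Step 3 — Series Q: Q = ω₀L/R = 7867·0.0143/15.2 = 7.401.
Step 4 — Bandwidth: Δω = ω₀/Q = 1063 rad/s; BW = Δω/(2π) = 169.2 Hz.

(a) f₀ = 1252 Hz  (b) Q = 7.401  (c) BW = 169.2 Hz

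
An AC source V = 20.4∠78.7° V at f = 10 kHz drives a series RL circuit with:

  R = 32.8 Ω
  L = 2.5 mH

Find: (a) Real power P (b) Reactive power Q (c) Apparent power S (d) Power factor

Step 1 — Angular frequency: ω = 2π·f = 2π·1e+04 = 6.283e+04 rad/s.
Step 2 — Component impedances:
  R: Z = R = 32.8 Ω
  L: Z = jωL = j·6.283e+04·0.0025 = 0 + j157.1 Ω
Step 3 — Series combination: Z_total = R + L = 32.8 + j157.1 Ω = 160.5∠78.2° Ω.
Step 4 — Source phasor: V = 20.4∠78.7° V = 3.997 + j20 V.
Step 5 — Current: I = V / Z = 0.1271 + j0.001097 A = 0.1271∠0.5° A.
Step 6 — Complex power: S = V·I* = 0.5301 + j2.539 VA.
Step 7 — Real power: P = Re(S) = 0.5301 W.
Step 8 — Reactive power: Q = Im(S) = 2.539 VAR.
Step 9 — Apparent power: |S| = 2.593 VA.
Step 10 — Power factor: PF = P/|S| = 0.2044 (lagging).

(a) P = 0.5301 W  (b) Q = 2.539 VAR  (c) S = 2.593 VA  (d) PF = 0.2044 (lagging)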